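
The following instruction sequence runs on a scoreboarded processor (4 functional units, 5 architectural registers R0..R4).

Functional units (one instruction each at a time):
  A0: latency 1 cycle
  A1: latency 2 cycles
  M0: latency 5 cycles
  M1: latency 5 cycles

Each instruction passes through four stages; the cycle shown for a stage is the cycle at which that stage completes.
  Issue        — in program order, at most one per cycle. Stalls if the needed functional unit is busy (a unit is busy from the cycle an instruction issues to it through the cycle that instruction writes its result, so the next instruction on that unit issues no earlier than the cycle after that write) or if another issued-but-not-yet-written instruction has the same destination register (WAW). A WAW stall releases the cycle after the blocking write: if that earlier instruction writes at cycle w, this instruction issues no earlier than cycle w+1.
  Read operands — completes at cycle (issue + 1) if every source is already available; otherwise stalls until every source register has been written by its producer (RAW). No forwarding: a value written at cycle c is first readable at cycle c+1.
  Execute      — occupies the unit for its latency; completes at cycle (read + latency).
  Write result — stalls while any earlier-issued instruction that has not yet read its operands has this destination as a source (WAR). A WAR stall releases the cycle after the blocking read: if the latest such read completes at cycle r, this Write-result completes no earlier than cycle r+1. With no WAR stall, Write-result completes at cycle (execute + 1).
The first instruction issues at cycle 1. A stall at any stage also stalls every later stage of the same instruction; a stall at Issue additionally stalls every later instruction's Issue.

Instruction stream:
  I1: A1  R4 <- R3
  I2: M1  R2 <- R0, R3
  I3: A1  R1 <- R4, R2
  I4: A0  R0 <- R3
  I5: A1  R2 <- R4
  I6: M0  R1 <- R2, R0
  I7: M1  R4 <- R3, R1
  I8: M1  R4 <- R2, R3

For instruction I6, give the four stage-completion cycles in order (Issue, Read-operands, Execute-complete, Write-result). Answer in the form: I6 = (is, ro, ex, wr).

cycle 1: I1 dispatched to A1
cycle 2: I1 operands ready, I2 dispatched to M1
cycle 3: I2 operands ready
cycle 4: I1 complete
cycle 5: R4←I1
cycle 6: I3 dispatched to A1
cycle 7: I4 dispatched to A0
cycle 8: I2 complete, I4 operands ready
cycle 9: R2←I2, I4 complete
cycle 10: I3 operands ready, R0←I4
cycle 12: I3 complete
cycle 13: R1←I3
cycle 14: I5 dispatched to A1
cycle 15: I5 operands ready, I6 dispatched to M0
cycle 16: I7 dispatched to M1
cycle 17: I5 complete
cycle 18: R2←I5
cycle 19: I6 operands ready
cycle 24: I6 complete
cycle 25: R1←I6
cycle 26: I7 operands ready
cycle 31: I7 complete
cycle 32: R4←I7
cycle 33: I8 dispatched to M1
cycle 34: I8 operands ready
cycle 39: I8 complete
cycle 40: R4←I8

I6 = (15, 19, 24, 25)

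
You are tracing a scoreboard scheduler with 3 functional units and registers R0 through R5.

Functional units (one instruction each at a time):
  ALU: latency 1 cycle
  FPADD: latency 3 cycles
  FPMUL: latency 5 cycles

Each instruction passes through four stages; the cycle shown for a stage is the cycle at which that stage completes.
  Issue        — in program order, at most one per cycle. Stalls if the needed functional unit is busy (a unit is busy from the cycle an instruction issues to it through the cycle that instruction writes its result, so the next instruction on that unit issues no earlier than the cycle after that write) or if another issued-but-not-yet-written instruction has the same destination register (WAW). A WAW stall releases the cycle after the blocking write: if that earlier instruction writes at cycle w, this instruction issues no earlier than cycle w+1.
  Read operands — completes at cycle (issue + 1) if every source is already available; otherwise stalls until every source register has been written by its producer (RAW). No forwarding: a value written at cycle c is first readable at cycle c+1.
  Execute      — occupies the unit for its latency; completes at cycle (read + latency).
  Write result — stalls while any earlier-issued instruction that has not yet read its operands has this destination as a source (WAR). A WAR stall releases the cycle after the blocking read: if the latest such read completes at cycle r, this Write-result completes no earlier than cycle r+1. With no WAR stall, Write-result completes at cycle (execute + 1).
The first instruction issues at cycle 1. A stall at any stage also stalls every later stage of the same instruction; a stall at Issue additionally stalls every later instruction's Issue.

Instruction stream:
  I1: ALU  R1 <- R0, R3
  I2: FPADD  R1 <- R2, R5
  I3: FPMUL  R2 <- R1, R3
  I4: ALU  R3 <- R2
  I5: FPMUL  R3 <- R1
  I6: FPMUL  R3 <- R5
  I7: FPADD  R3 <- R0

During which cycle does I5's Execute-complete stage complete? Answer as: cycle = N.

cycle = 27

1) issue 1, read 2, done 3, write 4
2) issue 5, read 6, done 9, write 10  <WAW R1: wait I1 write@4>
3) issue 6, read 11, done 16, write 17  <RAW R1: wait I2 write@10>
4) issue 7, read 18, done 19, write 20  <RAW R2: wait I3 write@17>
5) issue 21, read 22, done 27, write 28  <WAW R3: wait I4 write@20>
6) issue 29, read 30, done 35, write 36  <struct: FPMUL busy until I5 writes@28>
7) issue 37, read 38, done 41, write 42  <WAW R3: wait I6 write@36>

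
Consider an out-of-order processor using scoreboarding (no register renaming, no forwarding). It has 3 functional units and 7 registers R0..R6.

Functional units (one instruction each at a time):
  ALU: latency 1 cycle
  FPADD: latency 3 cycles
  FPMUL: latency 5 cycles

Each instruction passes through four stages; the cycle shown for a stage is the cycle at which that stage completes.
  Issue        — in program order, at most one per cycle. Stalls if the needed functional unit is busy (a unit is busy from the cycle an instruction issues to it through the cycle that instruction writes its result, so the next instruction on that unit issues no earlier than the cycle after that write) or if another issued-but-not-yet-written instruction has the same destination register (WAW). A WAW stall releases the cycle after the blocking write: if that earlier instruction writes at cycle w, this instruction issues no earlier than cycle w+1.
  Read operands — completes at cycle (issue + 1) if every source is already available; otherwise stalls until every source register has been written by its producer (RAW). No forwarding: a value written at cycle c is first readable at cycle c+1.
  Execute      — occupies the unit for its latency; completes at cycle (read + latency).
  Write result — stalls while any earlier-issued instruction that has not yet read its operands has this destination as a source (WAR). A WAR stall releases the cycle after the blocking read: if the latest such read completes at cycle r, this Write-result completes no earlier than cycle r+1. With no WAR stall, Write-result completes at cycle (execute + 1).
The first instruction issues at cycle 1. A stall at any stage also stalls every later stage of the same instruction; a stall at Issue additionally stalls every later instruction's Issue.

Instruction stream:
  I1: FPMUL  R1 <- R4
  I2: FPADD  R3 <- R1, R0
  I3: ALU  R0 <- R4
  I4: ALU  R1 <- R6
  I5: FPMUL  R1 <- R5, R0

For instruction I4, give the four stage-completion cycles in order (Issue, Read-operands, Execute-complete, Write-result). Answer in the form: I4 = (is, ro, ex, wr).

cycle 1: I1→FPMUL
cycle 2: I1 RO; I2→FPADD
cycle 3: I3→ALU
cycle 4: I3 RO
cycle 5: I3 EX
cycle 7: I1 EX
cycle 8: I1 WR R1
cycle 9: I2 RO
cycle 10: I3 WR R0
cycle 11: I4→ALU
cycle 12: I2 EX; I4 RO
cycle 13: I2 WR R3; I4 EX
cycle 14: I4 WR R1
cycle 15: I5→FPMUL
cycle 16: I5 RO
cycle 21: I5 EX
cycle 22: I5 WR R1

I4 = (11, 12, 13, 14)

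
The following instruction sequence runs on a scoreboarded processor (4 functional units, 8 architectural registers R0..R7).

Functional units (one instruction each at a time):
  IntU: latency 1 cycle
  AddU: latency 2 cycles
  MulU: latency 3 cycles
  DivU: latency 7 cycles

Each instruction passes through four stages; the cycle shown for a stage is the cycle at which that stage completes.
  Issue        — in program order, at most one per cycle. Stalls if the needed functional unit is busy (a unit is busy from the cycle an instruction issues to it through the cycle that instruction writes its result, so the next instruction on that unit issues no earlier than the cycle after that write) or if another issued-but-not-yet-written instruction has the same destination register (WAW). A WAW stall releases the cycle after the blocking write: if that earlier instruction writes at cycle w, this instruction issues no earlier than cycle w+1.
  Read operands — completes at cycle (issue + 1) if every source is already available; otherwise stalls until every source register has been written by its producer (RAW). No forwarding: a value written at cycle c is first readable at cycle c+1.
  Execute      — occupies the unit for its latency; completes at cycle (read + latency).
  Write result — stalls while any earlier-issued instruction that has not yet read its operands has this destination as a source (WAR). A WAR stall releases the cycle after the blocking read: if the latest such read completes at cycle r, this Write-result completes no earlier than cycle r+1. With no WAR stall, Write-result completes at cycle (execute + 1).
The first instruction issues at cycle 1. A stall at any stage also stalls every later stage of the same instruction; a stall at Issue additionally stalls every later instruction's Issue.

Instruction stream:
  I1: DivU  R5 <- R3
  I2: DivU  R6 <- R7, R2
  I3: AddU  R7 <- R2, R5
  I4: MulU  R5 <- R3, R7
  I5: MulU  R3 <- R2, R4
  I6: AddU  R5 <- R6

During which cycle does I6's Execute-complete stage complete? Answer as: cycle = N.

cycle = 26

[1] I1 issues→DivU
[2] I1 reads
[9] I1 exec-done
[10] I1 writes R5
[11] I2 issues→DivU
[12] I2 reads | I3 issues→AddU
[13] I3 reads | I4 issues→MulU
[15] I3 exec-done
[16] I3 writes R7
[17] I4 reads
[19] I2 exec-done
[20] I2 writes R6 | I4 exec-done
[21] I4 writes R5
[22] I5 issues→MulU
[23] I5 reads | I6 issues→AddU
[24] I6 reads
[26] I5 exec-done | I6 exec-done
[27] I5 writes R3 | I6 writes R5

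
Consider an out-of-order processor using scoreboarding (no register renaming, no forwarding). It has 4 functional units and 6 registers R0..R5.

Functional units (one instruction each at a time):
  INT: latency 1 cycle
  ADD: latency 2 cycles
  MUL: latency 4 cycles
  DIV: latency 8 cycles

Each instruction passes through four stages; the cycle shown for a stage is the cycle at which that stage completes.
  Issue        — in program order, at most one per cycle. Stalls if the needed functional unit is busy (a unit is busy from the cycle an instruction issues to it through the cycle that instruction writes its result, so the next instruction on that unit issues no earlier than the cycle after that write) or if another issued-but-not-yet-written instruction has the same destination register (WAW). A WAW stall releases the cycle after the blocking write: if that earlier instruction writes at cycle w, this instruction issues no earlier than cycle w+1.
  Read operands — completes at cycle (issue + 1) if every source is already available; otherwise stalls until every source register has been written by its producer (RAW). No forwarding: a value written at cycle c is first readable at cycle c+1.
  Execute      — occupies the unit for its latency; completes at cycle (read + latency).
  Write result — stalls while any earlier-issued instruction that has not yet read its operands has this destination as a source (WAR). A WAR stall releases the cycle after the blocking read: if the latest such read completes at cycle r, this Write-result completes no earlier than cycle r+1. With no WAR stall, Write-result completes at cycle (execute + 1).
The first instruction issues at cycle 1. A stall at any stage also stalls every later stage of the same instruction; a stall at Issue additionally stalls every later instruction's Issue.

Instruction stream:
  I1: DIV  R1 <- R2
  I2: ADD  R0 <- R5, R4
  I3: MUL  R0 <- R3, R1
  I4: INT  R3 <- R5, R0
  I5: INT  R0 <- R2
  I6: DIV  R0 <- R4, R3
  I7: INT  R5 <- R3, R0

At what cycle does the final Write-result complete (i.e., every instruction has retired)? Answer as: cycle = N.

[I1] 1/2/10/11
[I2] 2/3/5/6
[I3] 7/12/16/17  (WAW R0: wait I2 write@6; RAW R1: wait I1 write@11)
[I4] 8/18/19/20  (RAW R0: wait I3 write@17)
[I5] 21/22/23/24  (struct: INT busy until I4 writes@20)
[I6] 25/26/34/35  (WAW R0: wait I5 write@24)
[I7] 26/36/37/38  (RAW R0: wait I6 write@35)

cycle = 38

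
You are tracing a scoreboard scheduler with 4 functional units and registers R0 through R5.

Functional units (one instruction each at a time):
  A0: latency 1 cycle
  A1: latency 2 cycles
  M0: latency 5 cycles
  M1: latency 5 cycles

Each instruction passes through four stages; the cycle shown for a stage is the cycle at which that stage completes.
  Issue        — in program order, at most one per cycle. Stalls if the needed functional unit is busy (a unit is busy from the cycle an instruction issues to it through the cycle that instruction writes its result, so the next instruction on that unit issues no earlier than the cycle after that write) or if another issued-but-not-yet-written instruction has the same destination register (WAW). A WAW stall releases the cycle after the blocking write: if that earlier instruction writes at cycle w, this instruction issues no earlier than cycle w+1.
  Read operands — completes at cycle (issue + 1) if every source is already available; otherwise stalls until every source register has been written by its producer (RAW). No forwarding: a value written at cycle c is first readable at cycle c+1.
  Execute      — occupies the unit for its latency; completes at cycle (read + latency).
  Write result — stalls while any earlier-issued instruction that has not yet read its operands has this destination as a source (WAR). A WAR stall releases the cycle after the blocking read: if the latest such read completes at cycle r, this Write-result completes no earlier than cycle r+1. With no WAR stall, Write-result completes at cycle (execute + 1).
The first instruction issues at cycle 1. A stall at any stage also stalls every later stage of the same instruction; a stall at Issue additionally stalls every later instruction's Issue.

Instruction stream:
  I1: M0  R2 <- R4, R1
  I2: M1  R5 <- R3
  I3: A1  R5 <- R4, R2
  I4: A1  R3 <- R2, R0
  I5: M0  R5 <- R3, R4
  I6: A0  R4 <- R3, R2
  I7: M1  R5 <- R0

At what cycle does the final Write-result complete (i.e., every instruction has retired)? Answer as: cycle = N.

cycle 1: I1 dispatched to M0
cycle 2: I1 operands ready; I2 dispatched to M1
cycle 3: I2 operands ready
cycle 7: I1 complete
cycle 8: R2←I1; I2 complete
cycle 9: R5←I2
cycle 10: I3 dispatched to A1
cycle 11: I3 operands ready
cycle 13: I3 complete
cycle 14: R5←I3
cycle 15: I4 dispatched to A1
cycle 16: I4 operands ready; I5 dispatched to M0
cycle 17: I6 dispatched to A0
cycle 18: I4 complete
cycle 19: R3←I4
cycle 20: I5 operands ready; I6 operands ready
cycle 21: I6 complete
cycle 22: R4←I6
cycle 25: I5 complete
cycle 26: R5←I5
cycle 27: I7 dispatched to M1
cycle 28: I7 operands ready
cycle 33: I7 complete
cycle 34: R5←I7

cycle = 34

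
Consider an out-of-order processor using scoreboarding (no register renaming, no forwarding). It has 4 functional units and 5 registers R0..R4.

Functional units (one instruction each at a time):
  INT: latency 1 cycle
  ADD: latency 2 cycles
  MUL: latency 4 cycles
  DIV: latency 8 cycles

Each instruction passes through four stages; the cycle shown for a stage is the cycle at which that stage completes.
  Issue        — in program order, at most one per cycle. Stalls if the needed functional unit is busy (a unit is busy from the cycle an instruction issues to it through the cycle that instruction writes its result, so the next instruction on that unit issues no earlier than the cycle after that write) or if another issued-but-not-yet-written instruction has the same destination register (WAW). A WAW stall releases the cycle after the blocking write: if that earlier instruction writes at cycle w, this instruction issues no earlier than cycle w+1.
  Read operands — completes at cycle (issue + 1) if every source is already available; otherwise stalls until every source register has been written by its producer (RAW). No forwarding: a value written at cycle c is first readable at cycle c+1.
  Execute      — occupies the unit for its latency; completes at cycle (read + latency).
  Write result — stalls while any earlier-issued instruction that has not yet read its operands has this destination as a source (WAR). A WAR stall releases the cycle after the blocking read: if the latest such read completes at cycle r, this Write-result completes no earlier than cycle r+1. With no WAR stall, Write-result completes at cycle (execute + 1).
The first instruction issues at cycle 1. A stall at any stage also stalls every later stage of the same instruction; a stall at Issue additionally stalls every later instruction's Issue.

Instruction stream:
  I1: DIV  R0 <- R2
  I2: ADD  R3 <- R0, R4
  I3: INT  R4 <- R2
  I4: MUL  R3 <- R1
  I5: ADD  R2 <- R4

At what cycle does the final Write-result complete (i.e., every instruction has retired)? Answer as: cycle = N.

t=1  I1 issues→DIV
t=2  I1 reads · I2 issues→ADD
t=3  I3 issues→INT
t=4  I3 reads
t=5  I3 exec-done
t=10  I1 exec-done
t=11  I1 writes R0
t=12  I2 reads
t=13  I3 writes R4
t=14  I2 exec-done
t=15  I2 writes R3
t=16  I4 issues→MUL
t=17  I4 reads · I5 issues→ADD
t=18  I5 reads
t=20  I5 exec-done
t=21  I4 exec-done · I5 writes R2
t=22  I4 writes R3

cycle = 22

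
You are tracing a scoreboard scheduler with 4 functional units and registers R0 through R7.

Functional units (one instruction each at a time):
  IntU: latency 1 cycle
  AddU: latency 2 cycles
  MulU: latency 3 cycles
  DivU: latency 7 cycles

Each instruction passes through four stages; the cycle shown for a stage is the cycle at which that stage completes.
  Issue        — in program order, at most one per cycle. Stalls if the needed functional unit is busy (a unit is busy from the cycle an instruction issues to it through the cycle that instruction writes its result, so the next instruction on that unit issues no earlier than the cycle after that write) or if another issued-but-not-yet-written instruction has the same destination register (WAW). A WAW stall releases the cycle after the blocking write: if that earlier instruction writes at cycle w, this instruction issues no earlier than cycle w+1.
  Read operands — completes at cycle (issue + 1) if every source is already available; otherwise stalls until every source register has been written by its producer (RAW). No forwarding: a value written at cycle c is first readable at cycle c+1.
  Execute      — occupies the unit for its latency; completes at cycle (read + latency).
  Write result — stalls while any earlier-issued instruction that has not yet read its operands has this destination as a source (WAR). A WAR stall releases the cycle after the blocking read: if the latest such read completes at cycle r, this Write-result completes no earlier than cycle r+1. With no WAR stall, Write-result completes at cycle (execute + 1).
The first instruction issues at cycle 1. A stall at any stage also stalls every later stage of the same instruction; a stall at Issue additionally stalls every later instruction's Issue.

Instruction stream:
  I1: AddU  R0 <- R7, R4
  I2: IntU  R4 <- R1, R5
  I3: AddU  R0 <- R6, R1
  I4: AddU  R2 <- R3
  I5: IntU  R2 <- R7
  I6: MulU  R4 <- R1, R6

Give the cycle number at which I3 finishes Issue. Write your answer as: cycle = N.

cycle = 6

[1] I1→AddU
[2] I1 RO | I2→IntU
[3] I2 RO
[4] I1 EX | I2 EX
[5] I1 WR R0 | I2 WR R4
[6] I3→AddU
[7] I3 RO
[9] I3 EX
[10] I3 WR R0
[11] I4→AddU
[12] I4 RO
[14] I4 EX
[15] I4 WR R2
[16] I5→IntU
[17] I5 RO | I6→MulU
[18] I5 EX | I6 RO
[19] I5 WR R2
[21] I6 EX
[22] I6 WR R4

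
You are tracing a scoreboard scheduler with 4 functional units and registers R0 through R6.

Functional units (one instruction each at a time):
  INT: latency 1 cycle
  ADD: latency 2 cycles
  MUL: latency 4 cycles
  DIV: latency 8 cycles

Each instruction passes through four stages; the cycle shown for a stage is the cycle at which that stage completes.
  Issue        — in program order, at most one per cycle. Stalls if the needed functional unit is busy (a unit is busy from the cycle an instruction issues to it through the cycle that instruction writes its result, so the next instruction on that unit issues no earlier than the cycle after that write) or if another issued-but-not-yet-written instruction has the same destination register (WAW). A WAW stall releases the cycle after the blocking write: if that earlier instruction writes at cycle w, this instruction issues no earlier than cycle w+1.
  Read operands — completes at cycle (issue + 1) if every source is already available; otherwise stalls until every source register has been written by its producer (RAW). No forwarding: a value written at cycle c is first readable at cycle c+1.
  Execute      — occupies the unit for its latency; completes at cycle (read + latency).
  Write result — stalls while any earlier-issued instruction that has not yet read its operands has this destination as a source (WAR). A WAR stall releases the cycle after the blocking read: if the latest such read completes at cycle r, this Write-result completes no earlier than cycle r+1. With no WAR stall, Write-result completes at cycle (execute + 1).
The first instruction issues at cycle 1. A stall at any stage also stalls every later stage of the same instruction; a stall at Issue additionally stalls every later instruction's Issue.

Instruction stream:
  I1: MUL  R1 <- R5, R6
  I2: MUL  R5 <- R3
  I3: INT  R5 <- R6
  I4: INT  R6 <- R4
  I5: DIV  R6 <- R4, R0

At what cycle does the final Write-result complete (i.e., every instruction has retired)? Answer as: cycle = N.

t=1  issue I1 (MUL)
t=2  I1 read-ops
t=6  I1 finished on MUL
t=7  I1→R1
t=8  issue I2 (MUL)
t=9  I2 read-ops
t=13  I2 finished on MUL
t=14  I2→R5
t=15  issue I3 (INT)
t=16  I3 read-ops
t=17  I3 finished on INT
t=18  I3→R5
t=19  issue I4 (INT)
t=20  I4 read-ops
t=21  I4 finished on INT
t=22  I4→R6
t=23  issue I5 (DIV)
t=24  I5 read-ops
t=32  I5 finished on DIV
t=33  I5→R6

cycle = 33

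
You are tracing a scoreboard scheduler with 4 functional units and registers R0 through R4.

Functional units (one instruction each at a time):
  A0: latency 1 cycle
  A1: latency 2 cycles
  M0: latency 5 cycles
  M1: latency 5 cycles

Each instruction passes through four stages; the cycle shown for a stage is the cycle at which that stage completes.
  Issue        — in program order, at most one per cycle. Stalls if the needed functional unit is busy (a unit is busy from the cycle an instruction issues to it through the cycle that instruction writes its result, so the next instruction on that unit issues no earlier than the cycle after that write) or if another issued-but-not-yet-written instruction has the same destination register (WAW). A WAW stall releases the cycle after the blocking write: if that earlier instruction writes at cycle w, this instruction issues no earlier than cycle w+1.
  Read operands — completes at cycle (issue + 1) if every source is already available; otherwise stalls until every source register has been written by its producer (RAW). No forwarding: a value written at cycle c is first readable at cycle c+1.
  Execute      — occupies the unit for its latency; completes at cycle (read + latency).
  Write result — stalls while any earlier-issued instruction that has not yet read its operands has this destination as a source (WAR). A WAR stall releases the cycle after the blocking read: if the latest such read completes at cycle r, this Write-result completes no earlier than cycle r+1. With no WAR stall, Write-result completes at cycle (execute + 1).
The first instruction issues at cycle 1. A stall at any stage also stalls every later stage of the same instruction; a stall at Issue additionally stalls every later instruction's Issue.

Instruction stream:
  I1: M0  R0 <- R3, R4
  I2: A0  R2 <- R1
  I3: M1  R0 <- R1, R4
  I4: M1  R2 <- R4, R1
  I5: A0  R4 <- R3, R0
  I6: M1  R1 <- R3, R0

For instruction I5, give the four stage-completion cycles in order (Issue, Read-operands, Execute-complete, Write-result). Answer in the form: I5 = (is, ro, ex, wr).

I5 = (18, 19, 20, 21)

[1] issue I1 (M0)
[2] I1 read-ops · issue I2 (A0)
[3] I2 read-ops
[4] I2 finished on A0
[5] I2→R2
[7] I1 finished on M0
[8] I1→R0
[9] issue I3 (M1)
[10] I3 read-ops
[15] I3 finished on M1
[16] I3→R0
[17] issue I4 (M1)
[18] I4 read-ops · issue I5 (A0)
[19] I5 read-ops
[20] I5 finished on A0
[21] I5→R4
[23] I4 finished on M1
[24] I4→R2
[25] issue I6 (M1)
[26] I6 read-ops
[31] I6 finished on M1
[32] I6→R1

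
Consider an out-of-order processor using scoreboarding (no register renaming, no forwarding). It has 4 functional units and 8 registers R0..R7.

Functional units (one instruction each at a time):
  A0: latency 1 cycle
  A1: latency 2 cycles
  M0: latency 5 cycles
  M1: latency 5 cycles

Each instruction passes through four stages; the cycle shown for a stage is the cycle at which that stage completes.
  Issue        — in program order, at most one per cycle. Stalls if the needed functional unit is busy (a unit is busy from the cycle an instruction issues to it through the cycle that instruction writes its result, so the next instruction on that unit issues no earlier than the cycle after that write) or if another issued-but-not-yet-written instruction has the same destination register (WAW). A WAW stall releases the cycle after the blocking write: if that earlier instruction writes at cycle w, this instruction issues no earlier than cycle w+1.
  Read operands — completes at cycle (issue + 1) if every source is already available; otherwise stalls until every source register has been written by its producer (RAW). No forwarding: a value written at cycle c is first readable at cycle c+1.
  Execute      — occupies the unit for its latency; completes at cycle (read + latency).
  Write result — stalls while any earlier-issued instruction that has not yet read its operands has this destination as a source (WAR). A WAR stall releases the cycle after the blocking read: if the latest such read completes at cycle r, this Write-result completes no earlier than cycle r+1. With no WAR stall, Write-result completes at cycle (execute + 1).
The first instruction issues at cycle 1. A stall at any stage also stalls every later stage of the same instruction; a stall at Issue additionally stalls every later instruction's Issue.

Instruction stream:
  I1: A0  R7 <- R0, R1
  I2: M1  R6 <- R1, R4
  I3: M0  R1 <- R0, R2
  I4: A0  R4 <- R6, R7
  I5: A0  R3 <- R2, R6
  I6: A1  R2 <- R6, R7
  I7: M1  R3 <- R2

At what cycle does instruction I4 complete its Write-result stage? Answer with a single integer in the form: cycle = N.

c1: I1→A0
c2: I1 RO; I2→M1
c3: I1 EX; I2 RO; I3→M0
c4: I1 WR R7; I3 RO
c5: I4→A0
c8: I2 EX
c9: I2 WR R6; I3 EX
c10: I3 WR R1; I4 RO
c11: I4 EX
c12: I4 WR R4
c13: I5→A0
c14: I5 RO; I6→A1
c15: I5 EX; I6 RO
c16: I5 WR R3
c17: I6 EX; I7→M1
c18: I6 WR R2
c19: I7 RO
c24: I7 EX
c25: I7 WR R3

cycle = 12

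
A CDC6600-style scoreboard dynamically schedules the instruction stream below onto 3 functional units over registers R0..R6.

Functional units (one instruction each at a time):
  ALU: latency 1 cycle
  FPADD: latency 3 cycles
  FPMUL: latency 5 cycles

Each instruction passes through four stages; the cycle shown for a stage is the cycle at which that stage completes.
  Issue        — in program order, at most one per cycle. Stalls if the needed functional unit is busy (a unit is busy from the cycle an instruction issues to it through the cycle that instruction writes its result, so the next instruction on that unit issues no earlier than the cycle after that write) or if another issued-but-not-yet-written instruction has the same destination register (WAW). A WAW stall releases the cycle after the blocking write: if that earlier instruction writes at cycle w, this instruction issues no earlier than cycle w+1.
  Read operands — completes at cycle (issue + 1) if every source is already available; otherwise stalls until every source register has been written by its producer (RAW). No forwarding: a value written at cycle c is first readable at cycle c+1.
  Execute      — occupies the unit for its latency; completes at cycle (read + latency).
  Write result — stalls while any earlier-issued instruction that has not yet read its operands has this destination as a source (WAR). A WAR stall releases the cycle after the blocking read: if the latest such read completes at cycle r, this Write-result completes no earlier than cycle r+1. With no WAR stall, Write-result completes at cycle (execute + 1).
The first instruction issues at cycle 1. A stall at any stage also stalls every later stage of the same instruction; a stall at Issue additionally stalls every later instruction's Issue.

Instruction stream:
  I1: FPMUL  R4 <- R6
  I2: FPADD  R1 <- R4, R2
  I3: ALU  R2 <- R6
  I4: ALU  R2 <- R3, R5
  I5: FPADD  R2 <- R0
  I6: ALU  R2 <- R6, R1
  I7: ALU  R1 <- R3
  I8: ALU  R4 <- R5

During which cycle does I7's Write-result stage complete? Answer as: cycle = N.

[1] I1 dispatched to FPMUL
[2] I1 operands ready · I2 dispatched to FPADD
[3] I3 dispatched to ALU
[4] I3 operands ready
[5] I3 complete
[7] I1 complete
[8] R4←I1
[9] I2 operands ready
[10] R2←I3
[11] I4 dispatched to ALU
[12] I2 complete · I4 operands ready
[13] R1←I2 · I4 complete
[14] R2←I4
[15] I5 dispatched to FPADD
[16] I5 operands ready
[19] I5 complete
[20] R2←I5
[21] I6 dispatched to ALU
[22] I6 operands ready
[23] I6 complete
[24] R2←I6
[25] I7 dispatched to ALU
[26] I7 operands ready
[27] I7 complete
[28] R1←I7
[29] I8 dispatched to ALU
[30] I8 operands ready
[31] I8 complete
[32] R4←I8

cycle = 28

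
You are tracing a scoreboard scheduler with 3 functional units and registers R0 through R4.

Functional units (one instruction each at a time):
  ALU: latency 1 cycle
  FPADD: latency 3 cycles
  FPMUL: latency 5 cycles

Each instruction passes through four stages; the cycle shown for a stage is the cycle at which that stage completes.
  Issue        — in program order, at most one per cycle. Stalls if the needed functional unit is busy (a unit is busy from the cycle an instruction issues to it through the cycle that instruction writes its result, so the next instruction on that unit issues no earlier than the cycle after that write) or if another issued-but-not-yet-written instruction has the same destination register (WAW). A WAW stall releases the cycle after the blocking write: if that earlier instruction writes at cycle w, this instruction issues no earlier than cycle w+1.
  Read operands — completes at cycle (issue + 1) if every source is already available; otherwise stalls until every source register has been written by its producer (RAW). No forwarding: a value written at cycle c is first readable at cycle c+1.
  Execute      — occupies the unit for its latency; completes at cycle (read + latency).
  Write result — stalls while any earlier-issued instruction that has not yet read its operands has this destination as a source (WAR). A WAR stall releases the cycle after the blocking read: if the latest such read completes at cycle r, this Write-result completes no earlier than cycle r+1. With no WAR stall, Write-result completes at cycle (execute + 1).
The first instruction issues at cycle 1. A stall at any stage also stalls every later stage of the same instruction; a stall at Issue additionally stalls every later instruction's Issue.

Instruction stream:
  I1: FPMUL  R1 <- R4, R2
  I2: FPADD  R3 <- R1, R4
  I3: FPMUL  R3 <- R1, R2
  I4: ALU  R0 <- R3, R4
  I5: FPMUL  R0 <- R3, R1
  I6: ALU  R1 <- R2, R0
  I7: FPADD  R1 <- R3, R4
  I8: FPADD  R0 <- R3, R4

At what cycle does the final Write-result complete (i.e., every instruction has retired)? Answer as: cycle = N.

cycle = 47

I1: IS=1 RO=2 EX=7 WR=8
I2: IS=2 RO=9 EX=12 WR=13  [RAW R1: wait I1 write@8]
I3: IS=14 RO=15 EX=20 WR=21  [WAW R3: wait I2 write@13]
I4: IS=15 RO=22 EX=23 WR=24  [RAW R3: wait I3 write@21]
I5: IS=25 RO=26 EX=31 WR=32  [WAW R0: wait I4 write@24]
I6: IS=26 RO=33 EX=34 WR=35  [RAW R0: wait I5 write@32]
I7: IS=36 RO=37 EX=40 WR=41  [WAW R1: wait I6 write@35]
I8: IS=42 RO=43 EX=46 WR=47  [struct: FPADD busy until I7 writes@41]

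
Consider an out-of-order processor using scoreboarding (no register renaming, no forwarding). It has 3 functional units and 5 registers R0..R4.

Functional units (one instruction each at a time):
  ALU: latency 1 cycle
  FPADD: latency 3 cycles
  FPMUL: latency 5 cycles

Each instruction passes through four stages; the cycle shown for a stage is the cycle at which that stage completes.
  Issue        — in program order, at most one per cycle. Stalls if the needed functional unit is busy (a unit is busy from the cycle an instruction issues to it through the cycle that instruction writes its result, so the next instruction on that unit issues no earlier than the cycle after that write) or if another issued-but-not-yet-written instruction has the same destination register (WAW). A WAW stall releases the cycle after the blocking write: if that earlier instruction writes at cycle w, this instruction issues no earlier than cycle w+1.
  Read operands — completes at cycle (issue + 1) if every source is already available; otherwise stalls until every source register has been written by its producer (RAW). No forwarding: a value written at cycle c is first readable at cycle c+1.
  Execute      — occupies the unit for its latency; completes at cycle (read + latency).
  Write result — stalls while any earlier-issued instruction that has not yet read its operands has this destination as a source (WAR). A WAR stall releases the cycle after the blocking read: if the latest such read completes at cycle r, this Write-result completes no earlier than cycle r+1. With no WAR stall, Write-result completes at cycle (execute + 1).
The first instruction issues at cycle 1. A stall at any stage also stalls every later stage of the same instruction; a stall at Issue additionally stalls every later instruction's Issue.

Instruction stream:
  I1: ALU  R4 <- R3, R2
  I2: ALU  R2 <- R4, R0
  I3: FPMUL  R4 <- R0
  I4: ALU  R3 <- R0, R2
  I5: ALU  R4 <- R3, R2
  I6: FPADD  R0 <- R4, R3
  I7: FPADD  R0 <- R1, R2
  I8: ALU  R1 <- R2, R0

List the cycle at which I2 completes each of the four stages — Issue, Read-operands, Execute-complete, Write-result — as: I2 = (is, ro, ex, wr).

I1: IS=1 RO=2 EX=3 WR=4
I2: IS=5 RO=6 EX=7 WR=8  [struct: ALU busy until I1 writes@4]
I3: IS=6 RO=7 EX=12 WR=13
I4: IS=9 RO=10 EX=11 WR=12  [struct: ALU busy until I2 writes@8]
I5: IS=14 RO=15 EX=16 WR=17  [WAW R4: wait I3 write@13]
I6: IS=15 RO=18 EX=21 WR=22  [RAW R4: wait I5 write@17]
I7: IS=23 RO=24 EX=27 WR=28  [struct: FPADD busy until I6 writes@22]
I8: IS=24 RO=29 EX=30 WR=31  [RAW R0: wait I7 write@28]

I2 = (5, 6, 7, 8)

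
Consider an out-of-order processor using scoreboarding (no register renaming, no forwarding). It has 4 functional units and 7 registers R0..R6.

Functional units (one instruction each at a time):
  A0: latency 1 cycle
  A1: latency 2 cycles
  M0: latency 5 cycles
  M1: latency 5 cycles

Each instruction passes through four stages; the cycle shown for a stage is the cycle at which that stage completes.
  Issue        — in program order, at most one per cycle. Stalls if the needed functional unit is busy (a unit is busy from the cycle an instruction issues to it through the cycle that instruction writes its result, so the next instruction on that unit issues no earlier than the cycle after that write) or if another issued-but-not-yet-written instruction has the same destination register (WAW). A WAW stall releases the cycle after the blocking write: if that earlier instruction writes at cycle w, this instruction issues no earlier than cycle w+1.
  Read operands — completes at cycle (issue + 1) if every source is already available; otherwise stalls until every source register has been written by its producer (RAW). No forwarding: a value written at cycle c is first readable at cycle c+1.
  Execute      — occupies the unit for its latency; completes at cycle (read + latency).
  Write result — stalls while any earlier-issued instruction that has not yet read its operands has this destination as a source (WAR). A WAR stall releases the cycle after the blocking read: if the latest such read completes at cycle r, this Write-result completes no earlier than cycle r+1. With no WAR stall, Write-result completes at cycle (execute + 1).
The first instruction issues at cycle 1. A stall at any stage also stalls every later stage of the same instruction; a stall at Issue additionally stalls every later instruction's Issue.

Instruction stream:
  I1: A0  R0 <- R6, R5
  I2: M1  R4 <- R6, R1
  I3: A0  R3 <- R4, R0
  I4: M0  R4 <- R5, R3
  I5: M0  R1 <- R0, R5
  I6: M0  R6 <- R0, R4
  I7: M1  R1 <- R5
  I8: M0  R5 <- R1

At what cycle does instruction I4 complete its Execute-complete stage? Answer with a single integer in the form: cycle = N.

cycle = 18

  I1 | 1 | 2 | 3 | 4
  I2 | 2 | 3 | 8 | 9
  I3 | 5 | 10 | 11 | 12   struct: A0 busy until I1 writes@4 · RAW R4: wait I2 write@9
  I4 | 10 | 13 | 18 | 19   WAW R4: wait I2 write@9 · RAW R3: wait I3 write@12
  I5 | 20 | 21 | 26 | 27   struct: M0 busy until I4 writes@19
  I6 | 28 | 29 | 34 | 35   struct: M0 busy until I5 writes@27
  I7 | 29 | 30 | 35 | 36
  I8 | 36 | 37 | 42 | 43   struct: M0 busy until I6 writes@35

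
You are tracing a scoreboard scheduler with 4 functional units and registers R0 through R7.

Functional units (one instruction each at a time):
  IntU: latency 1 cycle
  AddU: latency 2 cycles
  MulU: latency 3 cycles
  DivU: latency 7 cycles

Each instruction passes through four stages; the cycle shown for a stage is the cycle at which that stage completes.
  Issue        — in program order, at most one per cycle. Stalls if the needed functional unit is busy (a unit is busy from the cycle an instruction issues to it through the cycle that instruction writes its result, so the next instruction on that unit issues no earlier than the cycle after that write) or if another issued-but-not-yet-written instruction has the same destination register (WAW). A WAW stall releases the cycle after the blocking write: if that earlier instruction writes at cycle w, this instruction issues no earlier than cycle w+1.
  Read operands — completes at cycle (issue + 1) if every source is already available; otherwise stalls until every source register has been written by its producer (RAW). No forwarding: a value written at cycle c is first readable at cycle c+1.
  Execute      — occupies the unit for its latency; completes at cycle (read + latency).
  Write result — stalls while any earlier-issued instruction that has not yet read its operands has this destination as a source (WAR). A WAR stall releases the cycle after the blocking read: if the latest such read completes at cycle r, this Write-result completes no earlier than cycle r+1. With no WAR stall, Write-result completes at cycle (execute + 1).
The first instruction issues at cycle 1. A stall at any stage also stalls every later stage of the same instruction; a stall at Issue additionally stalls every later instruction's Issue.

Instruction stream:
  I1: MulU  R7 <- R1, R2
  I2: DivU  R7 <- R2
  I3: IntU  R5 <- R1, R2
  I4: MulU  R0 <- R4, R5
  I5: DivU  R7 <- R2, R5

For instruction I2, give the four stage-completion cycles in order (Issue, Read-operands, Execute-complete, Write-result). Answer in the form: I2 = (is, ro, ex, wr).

[I1] 1/2/5/6
[I2] 7/8/15/16  (WAW R7: wait I1 write@6)
[I3] 8/9/10/11
[I4] 9/12/15/16  (RAW R5: wait I3 write@11)
[I5] 17/18/25/26  (struct: DivU busy until I2 writes@16)

I2 = (7, 8, 15, 16)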